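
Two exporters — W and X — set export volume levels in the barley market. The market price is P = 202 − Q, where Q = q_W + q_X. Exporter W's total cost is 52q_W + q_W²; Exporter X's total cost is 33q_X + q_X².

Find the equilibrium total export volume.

63.8

Exporter W's profit: π = q_W(202 − (q_W + q_X)) − 52q_W − q_W².
∂π/∂q_W = 150 − 4q_W − q_X = 0, so q_W = 37.5 − 0.25q_X.
By the same steps for X: q_X = 42.25 − 0.25q_W.
Plugging q_X into W's best response: q_W = 37.5 − 0.25(42.25 − 0.25q_W) ⇒ 0.9375q_W = 26.9375, so q_W = 431/15.
Then q_X = 42.25 − 0.25·(431/15) = 526/15.
Total export volume: 431/15 + 526/15 = 63.8.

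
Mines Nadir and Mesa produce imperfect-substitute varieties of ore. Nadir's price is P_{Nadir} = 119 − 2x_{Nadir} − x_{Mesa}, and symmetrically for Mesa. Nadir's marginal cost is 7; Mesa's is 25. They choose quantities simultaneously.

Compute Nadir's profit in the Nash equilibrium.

1113.92

Mine Nadir's profit: π = x_{Nadir}(119 − 2x_{Nadir} − x_{Mesa}) − 7x_{Nadir}.
∂π/∂x_{Nadir} = 112 − 4x_{Nadir} − x_{Mesa} = 0 ⇒ x_{Nadir} = 28 − 0.25x_{Mesa}.
Similarly x_{Mesa} = 23.5 − 0.25x_{Nadir}.
Solving the two reaction functions simultaneously: (1 − (−0.25)(−0.25))x_{Nadir} = 28 − 0.25·23.5, so 0.9375x_{Nadir} = 22.125 and x_{Nadir} = 23.6.
Then x_{Mesa} = 23.5 − 0.25·23.6 = 17.6.
P_{Nadir} = 119 − 2·23.6 − 17.6 = 54.2.
Profit = (54.2 − 7)·23.6 = 1113.92.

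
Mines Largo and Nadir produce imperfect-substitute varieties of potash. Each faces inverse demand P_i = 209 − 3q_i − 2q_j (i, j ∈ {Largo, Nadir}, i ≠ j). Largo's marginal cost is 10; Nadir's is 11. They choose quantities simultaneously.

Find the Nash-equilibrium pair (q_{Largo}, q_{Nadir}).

24.9375, 24.6875

Mine Largo's profit: π = q_{Largo}(209 − 3q_{Largo} − 2q_{Nadir}) − 10q_{Largo}.
∂π/∂q_{Largo} = 199 − 6q_{Largo} − 2q_{Nadir} = 0 ⇒ q_{Largo} = 199/6 − (1/3)q_{Nadir}.
Similarly q_{Nadir} = 33 − (1/3)q_{Largo}.
Solving the two reaction functions simultaneously: (1 − (−1/3)(−1/3))q_{Largo} = 199/6 − (1/3)·33, so (8/9)q_{Largo} = 133/6 and q_{Largo} = 24.9375.
Then q_{Nadir} = 33 − (1/3)·24.9375 = 24.6875.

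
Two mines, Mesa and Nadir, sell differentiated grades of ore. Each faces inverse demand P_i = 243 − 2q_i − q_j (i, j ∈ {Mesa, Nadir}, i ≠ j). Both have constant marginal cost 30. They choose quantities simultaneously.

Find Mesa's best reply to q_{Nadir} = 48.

41.25

Mine Mesa's profit: π = q_{Mesa}(243 − 2q_{Mesa} − q_{Nadir}) − 30q_{Mesa}.
∂π/∂q_{Mesa} = 213 − 4q_{Mesa} − q_{Nadir} = 0 ⇒ q_{Mesa} = 53.25 − 0.25q_{Nadir}.
At q_{Nadir} = 48: q_{Mesa} = 53.25 − 0.25·48 = 41.25.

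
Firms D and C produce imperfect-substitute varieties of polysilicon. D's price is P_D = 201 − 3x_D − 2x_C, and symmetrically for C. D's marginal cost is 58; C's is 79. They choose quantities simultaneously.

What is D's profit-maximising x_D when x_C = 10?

Firm D's profit: π = x_D(201 − 3x_D − 2x_C) − 58x_D.
∂π/∂x_D = 143 − 6x_D − 2x_C = 0 ⇒ x_D = 143/6 − (1/3)x_C.
At x_C = 10: x_D = 143/6 − (1/3)·10 = 20.5.

20.5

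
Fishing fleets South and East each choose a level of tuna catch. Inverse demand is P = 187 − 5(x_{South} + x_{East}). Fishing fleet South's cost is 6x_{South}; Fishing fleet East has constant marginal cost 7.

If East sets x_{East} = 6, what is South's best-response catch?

Fishing fleet South's profit: π = x_{South}(187 − 5(x_{South} + x_{East})) − 6x_{South}.
∂π/∂x_{South} = 181 − 10x_{South} − 5x_{East} = 0, so x_{South} = 18.1 − 0.5x_{East}.
At x_{East} = 6: x_{South} = 18.1 − 0.5·6 = 15.1.

15.1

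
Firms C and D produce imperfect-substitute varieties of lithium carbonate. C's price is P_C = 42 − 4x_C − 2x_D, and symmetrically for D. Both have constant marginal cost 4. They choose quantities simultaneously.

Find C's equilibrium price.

19.2

Firm C's profit: π = x_C(42 − 4x_C − 2x_D) − 4x_C.
∂π/∂x_C = 38 − 8x_C − 2x_D = 0 ⇒ x_C = 4.75 − 0.25x_D.
By symmetry x_D = x_C; substituting into the reaction function, 1.25x_C = 4.75 and x_C = 3.8.
P_C = 42 − 4·3.8 − 2·3.8 = 19.2.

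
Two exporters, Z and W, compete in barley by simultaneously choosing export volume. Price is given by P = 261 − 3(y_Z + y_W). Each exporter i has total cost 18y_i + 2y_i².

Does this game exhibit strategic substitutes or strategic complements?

strategic substitutes

Exporter Z's profit: π = y_Z(261 − 3(y_Z + y_W)) − 18y_Z − 2y_Z².
∂π/∂y_Z = 243 − 10y_Z − 3y_W = 0, so y_Z = 24.3 − 0.3y_W.
The best-response slope dy_Z/dy_W = −0.3 < 0: the reaction function is downward-sloping, so the choices are strategic substitutes.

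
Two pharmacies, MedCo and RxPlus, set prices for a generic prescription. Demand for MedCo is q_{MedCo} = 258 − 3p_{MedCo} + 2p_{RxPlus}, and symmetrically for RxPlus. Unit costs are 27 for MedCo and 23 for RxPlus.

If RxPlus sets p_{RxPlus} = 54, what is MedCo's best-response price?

74.5

MedCo's profit: π = (p_{MedCo} − 27)(258 − 3p_{MedCo} + 2p_{RxPlus}).
∂π/∂p_{MedCo} = 339 − 6p_{MedCo} + 2p_{RxPlus} = 0 ⇒ p_{MedCo} = 56.5 + (1/3)p_{RxPlus}.
At p_{RxPlus} = 54: p_{MedCo} = 56.5 + (1/3)·54 = 74.5.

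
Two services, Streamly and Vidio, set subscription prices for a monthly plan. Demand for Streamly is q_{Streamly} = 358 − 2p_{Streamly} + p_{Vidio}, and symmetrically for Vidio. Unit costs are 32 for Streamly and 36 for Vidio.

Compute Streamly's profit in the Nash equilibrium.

Streamly's profit: π = (p_{Streamly} − 32)(358 − 2p_{Streamly} + p_{Vidio}).
∂π/∂p_{Streamly} = 422 − 4p_{Streamly} + p_{Vidio} = 0 ⇒ p_{Streamly} = 105.5 + 0.25p_{Vidio}.
Similarly p_{Vidio} = 107.5 + 0.25p_{Streamly}.
Solving the two reaction functions simultaneously: (1 − (0.25)(0.25))p_{Streamly} = 105.5 + 0.25·107.5, so 0.9375p_{Streamly} = 132.375 and p_{Streamly} = 141.2.
Then p_{Vidio} = 107.5 + 0.25·141.2 = 142.8.
q_{Streamly} = 358 − 2·141.2 + 142.8 = 218.4.
Profit = (141.2 − 32)·218.4 = 23849.28.

23849.28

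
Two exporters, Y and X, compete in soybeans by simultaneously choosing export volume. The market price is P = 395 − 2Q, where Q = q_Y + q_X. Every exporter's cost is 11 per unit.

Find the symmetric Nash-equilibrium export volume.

Exporter Y's profit: π = q_Y(395 − 2(q_Y + q_X)) − 11q_Y.
∂π/∂q_Y = 384 − 4q_Y − 2q_X = 0, so q_Y = 96 − 0.5q_X.
By symmetry q_X = q_Y; substituting into the reaction function, 1.5q_Y = 96 and q_Y = 64.

64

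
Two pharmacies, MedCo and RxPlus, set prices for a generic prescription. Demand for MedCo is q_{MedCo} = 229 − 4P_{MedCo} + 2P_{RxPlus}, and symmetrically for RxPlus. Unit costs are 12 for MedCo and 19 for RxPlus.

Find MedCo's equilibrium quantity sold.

MedCo's profit: π = (P_{MedCo} − 12)(229 − 4P_{MedCo} + 2P_{RxPlus}).
∂π/∂P_{MedCo} = 277 − 8P_{MedCo} + 2P_{RxPlus} = 0 ⇒ P_{MedCo} = 34.625 + 0.25P_{RxPlus}.
Similarly P_{RxPlus} = 38.125 + 0.25P_{MedCo}.
Substituting the second reaction function into the first: P_{MedCo} = 34.625 + 0.25(38.125 + 0.25P_{MedCo}), which gives 0.9375P_{MedCo} = 1413/32 ⇒ P_{MedCo} = 47.1.
Then P_{RxPlus} = 38.125 + 0.25·47.1 = 49.9.
q_{MedCo} = 229 − 4·47.1 + 2·49.9 = 140.4.

140.4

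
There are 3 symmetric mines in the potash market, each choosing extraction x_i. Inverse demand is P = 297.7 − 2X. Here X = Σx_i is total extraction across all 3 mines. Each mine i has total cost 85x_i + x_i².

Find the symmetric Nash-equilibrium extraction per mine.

21.27

A representative mine's profit is π_i = x_i(297.7 − 2X) − 85x_i − x_i², with X = x_i + Σ_{j≠i} x_j.
First-order condition: 212.7 − 6x_i − 2Σ_{j≠i} x_j = 0.
In a symmetric equilibrium every mine chooses the same x, so Σ_{j≠i} x_j = 2x. The condition becomes 212.7 − 10x = 0, giving x = 212.7/10 = 21.27.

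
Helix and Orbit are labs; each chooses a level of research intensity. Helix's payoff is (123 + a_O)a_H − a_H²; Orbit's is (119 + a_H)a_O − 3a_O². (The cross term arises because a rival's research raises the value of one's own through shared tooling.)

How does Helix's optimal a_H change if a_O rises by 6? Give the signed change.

3

Expanding Helix's payoff: 123a_H + a_Oa_H − a_H².
∂π/∂a_H = 123 + a_O − 2a_H = 0, so a_H = 61.5 + 0.5a_O.
The reaction-function slope is 0.5, so a 6-unit rise in a_O moves a_H by 0.5 × 6 = 3. Helix's best response rises — the actions are strategic complements.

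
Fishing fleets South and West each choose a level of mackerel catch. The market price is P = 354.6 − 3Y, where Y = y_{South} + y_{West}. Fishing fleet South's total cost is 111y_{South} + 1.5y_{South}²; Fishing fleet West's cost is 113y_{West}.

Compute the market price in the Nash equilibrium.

209.24

Fishing fleet South's profit: π = y_{South}(354.6 − 3(y_{South} + y_{West})) − 111y_{South} − 1.5y_{South}².
∂π/∂y_{South} = 243.6 − 9y_{South} − 3y_{West} = 0, so y_{South} = 406/15 − (1/3)y_{West}.
For West: ∂π/∂y_{West} = 241.6 − 6y_{West} − 3y_{South} = 0 ⇒ y_{West} = 604/15 − 0.5y_{South}.
Plugging y_{West} into South's best response: y_{South} = 406/15 − (1/3)(604/15 − 0.5y_{South}) ⇒ (5/6)y_{South} = 614/45, so y_{South} = 1228/75.
Then y_{West} = 604/15 − 0.5·(1228/75) = 32.08.
Equilibrium price: P = 354.6 − 3·(3634/75) = 209.24.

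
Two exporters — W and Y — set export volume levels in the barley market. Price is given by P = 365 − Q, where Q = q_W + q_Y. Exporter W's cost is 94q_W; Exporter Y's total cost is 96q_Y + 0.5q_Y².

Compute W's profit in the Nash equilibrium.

11837.44

Exporter W's profit: π = q_W(365 − (q_W + q_Y)) − 94q_W.
∂π/∂q_W = 271 − 2q_W − q_Y = 0, so q_W = 135.5 − 0.5q_Y.
For Y: ∂π/∂q_Y = 269 − 3q_Y − q_W = 0 ⇒ q_Y = 269/3 − (1/3)q_W.
Solving the two reaction functions simultaneously: (1 − (−0.5)(−1/3))q_W = 135.5 − 0.5·(269/3), so (5/6)q_W = 272/3 and q_W = 108.8.
Then q_Y = 269/3 − (1/3)·108.8 = 53.4.
Price P = 365 − 162.2 = 202.8.
W's profit: (202.8 − 94)·108.8 = 11837.44.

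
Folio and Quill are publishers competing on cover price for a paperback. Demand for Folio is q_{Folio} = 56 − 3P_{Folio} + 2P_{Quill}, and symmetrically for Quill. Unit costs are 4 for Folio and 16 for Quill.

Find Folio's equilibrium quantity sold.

45.75

Folio's profit: π = (P_{Folio} − 4)(56 − 3P_{Folio} + 2P_{Quill}).
∂π/∂P_{Folio} = 68 − 6P_{Folio} + 2P_{Quill} = 0 ⇒ P_{Folio} = 34/3 + (1/3)P_{Quill}.
Similarly P_{Quill} = 52/3 + (1/3)P_{Folio}.
Plugging P_{Quill} into Folio's best response: P_{Folio} = 34/3 + (1/3)(52/3 + (1/3)P_{Folio}) ⇒ (8/9)P_{Folio} = 154/9, so P_{Folio} = 19.25.
Then P_{Quill} = 52/3 + (1/3)·19.25 = 23.75.
q_{Folio} = 56 − 3·19.25 + 2·23.75 = 45.75.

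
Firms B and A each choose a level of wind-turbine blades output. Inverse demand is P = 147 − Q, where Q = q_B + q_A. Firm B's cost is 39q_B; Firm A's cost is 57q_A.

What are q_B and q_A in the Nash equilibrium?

Firm B's profit: π = q_B(147 − (q_B + q_A)) − 39q_B.
∂π/∂q_B = 108 − 2q_B − q_A = 0, so q_B = 54 − 0.5q_A.
By the same steps for A: q_A = 45 − 0.5q_B.
Substituting the second reaction function into the first: q_B = 54 − 0.5(45 − 0.5q_B), which gives 0.75q_B = 31.5 ⇒ q_B = 42.
Then q_A = 45 − 0.5·42 = 24.

42, 24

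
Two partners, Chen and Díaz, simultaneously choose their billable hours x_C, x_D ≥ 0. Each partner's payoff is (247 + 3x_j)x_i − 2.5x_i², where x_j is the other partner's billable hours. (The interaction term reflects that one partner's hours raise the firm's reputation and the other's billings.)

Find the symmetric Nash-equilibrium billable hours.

Chen's payoff is (247 + 3x_D)x_C − 2.5x_C².
∂π/∂x_C = 247 + 3x_D − 5x_C = 0, so x_C = 49.4 + 0.6x_D.
By symmetry x_D = x_C; substituting into the reaction function, 0.4x_C = 49.4 and x_C = 123.5.

123.5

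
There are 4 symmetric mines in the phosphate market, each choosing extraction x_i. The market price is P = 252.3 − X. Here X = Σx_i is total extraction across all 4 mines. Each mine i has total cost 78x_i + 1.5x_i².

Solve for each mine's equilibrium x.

21.7875

A representative mine's profit is π_i = x_i(252.3 − X) − 78x_i − 1.5x_i², with X = x_i + Σ_{j≠i} x_j.
First-order condition: 174.3 − 5x_i − Σ_{j≠i} x_j = 0.
With identical mines, set every x_j = x: then 174.3 − 5x − 3x = 0, i.e. x = 174.3/8 = 21.7875.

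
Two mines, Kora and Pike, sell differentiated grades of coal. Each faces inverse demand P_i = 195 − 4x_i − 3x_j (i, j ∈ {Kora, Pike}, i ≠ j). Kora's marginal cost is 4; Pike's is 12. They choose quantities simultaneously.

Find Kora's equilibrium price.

75.2

Mine Kora's profit: π = x_{Kora}(195 − 4x_{Kora} − 3x_{Pike}) − 4x_{Kora}.
∂π/∂x_{Kora} = 191 − 8x_{Kora} − 3x_{Pike} = 0 ⇒ x_{Kora} = 23.875 − 0.375x_{Pike}.
Similarly x_{Pike} = 22.875 − 0.375x_{Kora}.
Substituting the second reaction function into the first: x_{Kora} = 23.875 − 0.375(22.875 − 0.375x_{Kora}), which gives (55/64)x_{Kora} = 979/64 ⇒ x_{Kora} = 17.8.
Then x_{Pike} = 22.875 − 0.375·17.8 = 16.2.
P_{Kora} = 195 − 4·17.8 − 3·16.2 = 75.2.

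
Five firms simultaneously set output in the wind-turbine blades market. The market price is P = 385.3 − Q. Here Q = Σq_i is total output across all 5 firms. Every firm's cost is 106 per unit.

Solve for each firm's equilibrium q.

A representative firm's profit is π_i = q_i(385.3 − Q) − 106q_i, with Q = q_i + Σ_{j≠i} q_j.
First-order condition: 279.3 − 2q_i − Σ_{j≠i} q_j = 0.
With identical firms, set every q_j = q: then 279.3 − 2q − 4q = 0, i.e. q = 279.3/6 = 46.55.

46.55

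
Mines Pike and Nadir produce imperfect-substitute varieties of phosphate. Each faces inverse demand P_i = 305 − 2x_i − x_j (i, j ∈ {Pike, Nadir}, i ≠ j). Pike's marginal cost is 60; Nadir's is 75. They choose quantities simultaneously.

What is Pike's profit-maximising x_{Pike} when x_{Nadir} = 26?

54.75

Mine Pike's profit: π = x_{Pike}(305 − 2x_{Pike} − x_{Nadir}) − 60x_{Pike}.
∂π/∂x_{Pike} = 245 − 4x_{Pike} − x_{Nadir} = 0 ⇒ x_{Pike} = 61.25 − 0.25x_{Nadir}.
At x_{Nadir} = 26: x_{Pike} = 61.25 − 0.25·26 = 54.75.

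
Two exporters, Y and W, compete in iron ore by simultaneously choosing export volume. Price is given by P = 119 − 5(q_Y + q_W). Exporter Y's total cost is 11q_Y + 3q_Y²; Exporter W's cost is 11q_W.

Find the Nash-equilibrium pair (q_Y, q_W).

Exporter Y's profit: π = q_Y(119 − 5(q_Y + q_W)) − 11q_Y − 3q_Y².
∂π/∂q_Y = 108 − 16q_Y − 5q_W = 0, so q_Y = 6.75 − 0.3125q_W.
For W: ∂π/∂q_W = 108 − 10q_W − 5q_Y = 0 ⇒ q_W = 10.8 − 0.5q_Y.
Solving the two reaction functions simultaneously: (1 − (−0.3125)(−0.5))q_Y = 6.75 − 0.3125·10.8, so (27/32)q_Y = 3.375 and q_Y = 4.
Then q_W = 10.8 − 0.5·4 = 8.8.

4, 8.8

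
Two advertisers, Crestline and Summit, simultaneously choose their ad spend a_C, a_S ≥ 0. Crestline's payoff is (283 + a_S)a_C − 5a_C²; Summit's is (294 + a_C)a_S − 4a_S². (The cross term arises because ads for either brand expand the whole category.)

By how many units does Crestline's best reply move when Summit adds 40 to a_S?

4

Expanding Crestline's payoff: 283a_C + a_Sa_C − 5a_C².
∂π/∂a_C = 283 + a_S − 10a_C = 0, so a_C = 28.3 + 0.1a_S.
The reaction-function slope is 0.1, so a 40-unit rise in a_S moves a_C by 0.1 × 40 = 4. Crestline's best response rises — the actions are strategic complements.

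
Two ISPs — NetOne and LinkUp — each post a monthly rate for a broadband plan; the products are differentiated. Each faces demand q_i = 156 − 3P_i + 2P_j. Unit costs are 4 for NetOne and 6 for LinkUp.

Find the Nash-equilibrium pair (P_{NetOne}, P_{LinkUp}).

NetOne's profit: π = (P_{NetOne} − 4)(156 − 3P_{NetOne} + 2P_{LinkUp}).
∂π/∂P_{NetOne} = 168 − 6P_{NetOne} + 2P_{LinkUp} = 0 ⇒ P_{NetOne} = 28 + (1/3)P_{LinkUp}.
Similarly P_{LinkUp} = 29 + (1/3)P_{NetOne}.
Plugging P_{LinkUp} into NetOne's best response: P_{NetOne} = 28 + (1/3)(29 + (1/3)P_{NetOne}) ⇒ (8/9)P_{NetOne} = 113/3, so P_{NetOne} = 42.375.
Then P_{LinkUp} = 29 + (1/3)·42.375 = 43.125.

42.375, 43.125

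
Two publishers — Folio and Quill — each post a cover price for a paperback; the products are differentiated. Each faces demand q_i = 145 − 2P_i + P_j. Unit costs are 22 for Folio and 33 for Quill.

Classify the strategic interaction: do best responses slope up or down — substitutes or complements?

Folio's profit: π = (P_{Folio} − 22)(145 − 2P_{Folio} + P_{Quill}).
∂π/∂P_{Folio} = 189 − 4P_{Folio} + P_{Quill} = 0 ⇒ P_{Folio} = 47.25 + 0.25P_{Quill}.
The best-response slope dP_{Folio}/dP_{Quill} = 0.25 > 0: the reaction function is upward-sloping, so the choices are strategic complements.

strategic complements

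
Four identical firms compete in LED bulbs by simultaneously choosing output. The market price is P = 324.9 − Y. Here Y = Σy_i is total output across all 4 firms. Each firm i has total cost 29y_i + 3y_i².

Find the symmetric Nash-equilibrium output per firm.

A representative firm's profit is π_i = y_i(324.9 − Y) − 29y_i − 3y_i², with Y = y_i + Σ_{j≠i} y_j.
First-order condition: 295.9 − 8y_i − Σ_{j≠i} y_j = 0.
Imposing symmetry (y_j = y for all j) turns Σ_{j≠i} y_j into 3y, so 295.9 = 11y and y = 26.9.

26.9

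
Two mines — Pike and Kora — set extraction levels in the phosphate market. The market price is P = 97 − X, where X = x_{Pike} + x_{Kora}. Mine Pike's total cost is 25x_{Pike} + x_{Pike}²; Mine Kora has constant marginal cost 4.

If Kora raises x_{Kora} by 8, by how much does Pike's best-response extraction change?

Mine Pike's profit: π = x_{Pike}(97 − (x_{Pike} + x_{Kora})) − 25x_{Pike} − x_{Pike}².
∂π/∂x_{Pike} = 72 − 4x_{Pike} − x_{Kora} = 0, so x_{Pike} = 18 − 0.25x_{Kora}.
The reaction-function slope is −0.25, so an 8-unit rise in x_{Kora} moves x_{Pike} by −0.25 × 8 = −2. Pike's best response falls — the actions are strategic substitutes.

-2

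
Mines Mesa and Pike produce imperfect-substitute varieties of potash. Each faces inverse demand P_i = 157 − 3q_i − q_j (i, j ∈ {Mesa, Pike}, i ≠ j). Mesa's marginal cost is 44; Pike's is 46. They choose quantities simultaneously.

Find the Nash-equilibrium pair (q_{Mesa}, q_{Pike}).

16.2, 15.8

Mine Mesa's profit: π = q_{Mesa}(157 − 3q_{Mesa} − q_{Pike}) − 44q_{Mesa}.
∂π/∂q_{Mesa} = 113 − 6q_{Mesa} − q_{Pike} = 0 ⇒ q_{Mesa} = 113/6 − (1/6)q_{Pike}.
Similarly q_{Pike} = 18.5 − (1/6)q_{Mesa}.
Plugging q_{Pike} into Mesa's best response: q_{Mesa} = 113/6 − (1/6)(18.5 − (1/6)q_{Mesa}) ⇒ (35/36)q_{Mesa} = 15.75, so q_{Mesa} = 16.2.
Then q_{Pike} = 18.5 − (1/6)·16.2 = 15.8.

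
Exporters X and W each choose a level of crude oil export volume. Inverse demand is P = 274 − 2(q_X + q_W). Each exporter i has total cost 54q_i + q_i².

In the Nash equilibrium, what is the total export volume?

55

Exporter X's profit: π = q_X(274 − 2(q_X + q_W)) − 54q_X − q_X².
∂π/∂q_X = 220 − 6q_X − 2q_W = 0, so q_X = 110/3 − (1/3)q_W.
Setting q_X = q_W in the reaction function: q_X = 110/3 − (1/3)q_X, so q_X = (110/3) / (4/3) = 27.5.
Total export volume: 27.5 + 27.5 = 55.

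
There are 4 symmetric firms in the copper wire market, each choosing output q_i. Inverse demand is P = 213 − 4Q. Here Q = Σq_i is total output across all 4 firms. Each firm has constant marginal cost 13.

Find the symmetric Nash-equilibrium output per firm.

10

A representative firm's profit is π_i = q_i(213 − 4Q) − 13q_i, with Q = q_i + Σ_{j≠i} q_j.
First-order condition: 200 − 8q_i − 4Σ_{j≠i} q_j = 0.
Imposing symmetry (q_j = q for all j) turns Σ_{j≠i} q_j into 3q, so 200 = 20q and q = 10.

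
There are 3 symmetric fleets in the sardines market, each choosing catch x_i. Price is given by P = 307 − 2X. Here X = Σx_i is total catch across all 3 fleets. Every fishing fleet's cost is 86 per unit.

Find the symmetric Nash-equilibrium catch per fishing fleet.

27.625

A representative fishing fleet's profit is π_i = x_i(307 − 2X) − 86x_i, with X = x_i + Σ_{j≠i} x_j.
First-order condition: 221 − 4x_i − 2Σ_{j≠i} x_j = 0.
With identical fishing fleets, set every x_j = x: then 221 − 4x − 4x = 0, i.e. x = 221/8 = 27.625.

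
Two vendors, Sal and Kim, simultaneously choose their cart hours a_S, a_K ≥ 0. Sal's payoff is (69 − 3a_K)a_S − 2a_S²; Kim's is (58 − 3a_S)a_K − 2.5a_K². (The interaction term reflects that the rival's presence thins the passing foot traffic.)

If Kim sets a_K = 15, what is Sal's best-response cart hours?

6

Expanding Sal's payoff: 69a_S − 3a_Ka_S − 2a_S².
∂π/∂a_S = 69 − 3a_K − 4a_S = 0, so a_S = 17.25 − 0.75a_K.
At a_K = 15: a_S = 17.25 − 0.75·15 = 6.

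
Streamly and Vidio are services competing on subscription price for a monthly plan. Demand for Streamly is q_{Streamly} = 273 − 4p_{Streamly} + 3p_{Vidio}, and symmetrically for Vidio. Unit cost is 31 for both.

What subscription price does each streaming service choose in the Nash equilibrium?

79.4

Streamly's profit: π = (p_{Streamly} − 31)(273 − 4p_{Streamly} + 3p_{Vidio}).
∂π/∂p_{Streamly} = 397 − 8p_{Streamly} + 3p_{Vidio} = 0 ⇒ p_{Streamly} = 49.625 + 0.375p_{Vidio}.
The game is symmetric, so in equilibrium p_{Vidio} = p_{Streamly}: the reaction function gives 0.625p_{Streamly} = 49.625, hence p_{Streamly} = 79.4.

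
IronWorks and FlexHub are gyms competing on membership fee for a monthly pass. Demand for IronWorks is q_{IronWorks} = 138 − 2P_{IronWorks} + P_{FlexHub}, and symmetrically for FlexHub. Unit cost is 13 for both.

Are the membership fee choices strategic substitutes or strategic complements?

IronWorks's profit: π = (P_{IronWorks} − 13)(138 − 2P_{IronWorks} + P_{FlexHub}).
∂π/∂P_{IronWorks} = 164 − 4P_{IronWorks} + P_{FlexHub} = 0 ⇒ P_{IronWorks} = 41 + 0.25P_{FlexHub}.
The best-response slope dP_{IronWorks}/dP_{FlexHub} = 0.25 > 0: the reaction function is upward-sloping, so the choices are strategic complements.

strategic complements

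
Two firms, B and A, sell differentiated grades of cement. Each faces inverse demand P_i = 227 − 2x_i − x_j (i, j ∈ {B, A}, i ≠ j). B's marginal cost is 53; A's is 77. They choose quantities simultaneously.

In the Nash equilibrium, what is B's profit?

Firm B's profit: π = x_B(227 − 2x_B − x_A) − 53x_B.
∂π/∂x_B = 174 − 4x_B − x_A = 0 ⇒ x_B = 43.5 − 0.25x_A.
Similarly x_A = 37.5 − 0.25x_B.
Substituting the second reaction function into the first: x_B = 43.5 − 0.25(37.5 − 0.25x_B), which gives 0.9375x_B = 34.125 ⇒ x_B = 36.4.
Then x_A = 37.5 − 0.25·36.4 = 28.4.
P_B = 227 − 2·36.4 − 28.4 = 125.8.
Profit = (125.8 − 53)·36.4 = 2649.92.

2649.92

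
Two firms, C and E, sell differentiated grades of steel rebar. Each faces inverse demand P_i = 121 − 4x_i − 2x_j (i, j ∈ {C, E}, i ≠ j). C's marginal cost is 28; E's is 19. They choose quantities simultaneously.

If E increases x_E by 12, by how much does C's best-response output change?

-3

Firm C's profit: π = x_C(121 − 4x_C − 2x_E) − 28x_C.
∂π/∂x_C = 93 − 8x_C − 2x_E = 0 ⇒ x_C = 11.625 − 0.25x_E.
The reaction-function slope is −0.25, so a 12-unit rise in x_E moves x_C by −0.25 × 12 = −3. C's best response falls — the actions are strategic substitutes.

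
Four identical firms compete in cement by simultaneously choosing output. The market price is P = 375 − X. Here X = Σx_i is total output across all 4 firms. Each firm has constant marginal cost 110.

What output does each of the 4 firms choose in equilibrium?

A representative firm's profit is π_i = x_i(375 − X) − 110x_i, with X = x_i + Σ_{j≠i} x_j.
First-order condition: 265 − 2x_i − Σ_{j≠i} x_j = 0.
Imposing symmetry (x_j = x for all j) turns Σ_{j≠i} x_j into 3x, so 265 = 5x and x = 53.

53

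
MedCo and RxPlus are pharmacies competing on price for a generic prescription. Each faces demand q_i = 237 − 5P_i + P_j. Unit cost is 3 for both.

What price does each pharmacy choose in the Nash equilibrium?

28

MedCo's profit: π = (P_{MedCo} − 3)(237 − 5P_{MedCo} + P_{RxPlus}).
∂π/∂P_{MedCo} = 252 − 10P_{MedCo} + P_{RxPlus} = 0 ⇒ P_{MedCo} = 25.2 + 0.1P_{RxPlus}.
Setting P_{MedCo} = P_{RxPlus} in the reaction function: P_{MedCo} = 25.2 + 0.1P_{MedCo}, so P_{MedCo} = 25.2 / 0.9 = 28.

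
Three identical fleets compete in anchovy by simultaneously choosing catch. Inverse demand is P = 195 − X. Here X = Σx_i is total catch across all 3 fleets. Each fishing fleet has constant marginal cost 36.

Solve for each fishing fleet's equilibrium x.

A representative fishing fleet's profit is π_i = x_i(195 − X) − 36x_i, with X = x_i + Σ_{j≠i} x_j.
First-order condition: 159 − 2x_i − Σ_{j≠i} x_j = 0.
In a symmetric equilibrium every fishing fleet chooses the same x, so Σ_{j≠i} x_j = 2x. The condition becomes 159 − 4x = 0, giving x = 159/4 = 39.75.

39.75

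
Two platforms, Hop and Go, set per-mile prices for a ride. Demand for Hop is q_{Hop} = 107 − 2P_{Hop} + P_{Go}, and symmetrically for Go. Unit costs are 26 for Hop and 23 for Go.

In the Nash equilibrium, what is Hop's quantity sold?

53.2

Hop's profit: π = (P_{Hop} − 26)(107 − 2P_{Hop} + P_{Go}).
∂π/∂P_{Hop} = 159 − 4P_{Hop} + P_{Go} = 0 ⇒ P_{Hop} = 39.75 + 0.25P_{Go}.
Similarly P_{Go} = 38.25 + 0.25P_{Hop}.
Plugging P_{Go} into Hop's best response: P_{Hop} = 39.75 + 0.25(38.25 + 0.25P_{Hop}) ⇒ 0.9375P_{Hop} = 49.3125, so P_{Hop} = 52.6.
Then P_{Go} = 38.25 + 0.25·52.6 = 51.4.
q_{Hop} = 107 − 2·52.6 + 51.4 = 53.2.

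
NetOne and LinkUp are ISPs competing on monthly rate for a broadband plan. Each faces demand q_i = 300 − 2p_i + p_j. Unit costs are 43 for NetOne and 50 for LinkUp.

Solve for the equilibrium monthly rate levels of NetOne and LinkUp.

129.6, 132.4

NetOne's profit: π = (p_{NetOne} − 43)(300 − 2p_{NetOne} + p_{LinkUp}).
∂π/∂p_{NetOne} = 386 − 4p_{NetOne} + p_{LinkUp} = 0 ⇒ p_{NetOne} = 96.5 + 0.25p_{LinkUp}.
Similarly p_{LinkUp} = 100 + 0.25p_{NetOne}.
Plugging p_{LinkUp} into NetOne's best response: p_{NetOne} = 96.5 + 0.25(100 + 0.25p_{NetOne}) ⇒ 0.9375p_{NetOne} = 121.5, so p_{NetOne} = 129.6.
Then p_{LinkUp} = 100 + 0.25·129.6 = 132.4.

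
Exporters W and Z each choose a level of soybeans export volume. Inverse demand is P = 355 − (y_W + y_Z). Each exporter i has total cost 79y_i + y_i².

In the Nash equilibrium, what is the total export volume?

110.4

Exporter W's profit: π = y_W(355 − (y_W + y_Z)) − 79y_W − y_W².
∂π/∂y_W = 276 − 4y_W − y_Z = 0, so y_W = 69 − 0.25y_Z.
By symmetry y_Z = y_W; substituting into the reaction function, 1.25y_W = 69 and y_W = 55.2.
Total export volume: 55.2 + 55.2 = 110.4.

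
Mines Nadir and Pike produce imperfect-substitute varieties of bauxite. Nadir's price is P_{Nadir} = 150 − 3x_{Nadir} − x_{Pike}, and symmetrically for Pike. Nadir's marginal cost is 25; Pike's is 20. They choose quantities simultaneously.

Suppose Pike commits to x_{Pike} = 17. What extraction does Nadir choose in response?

18

Mine Nadir's profit: π = x_{Nadir}(150 − 3x_{Nadir} − x_{Pike}) − 25x_{Nadir}.
∂π/∂x_{Nadir} = 125 − 6x_{Nadir} − x_{Pike} = 0 ⇒ x_{Nadir} = 125/6 − (1/6)x_{Pike}.
At x_{Pike} = 17: x_{Nadir} = 125/6 − (1/6)·17 = 18.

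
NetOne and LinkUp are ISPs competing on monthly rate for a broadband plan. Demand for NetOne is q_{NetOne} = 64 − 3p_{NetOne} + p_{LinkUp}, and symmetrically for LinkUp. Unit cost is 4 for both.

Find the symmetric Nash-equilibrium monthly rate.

15.2

NetOne's profit: π = (p_{NetOne} − 4)(64 − 3p_{NetOne} + p_{LinkUp}).
∂π/∂p_{NetOne} = 76 − 6p_{NetOne} + p_{LinkUp} = 0 ⇒ p_{NetOne} = 38/3 + (1/6)p_{LinkUp}.
By symmetry p_{LinkUp} = p_{NetOne}; substituting into the reaction function, (5/6)p_{NetOne} = 38/3 and p_{NetOne} = 15.2.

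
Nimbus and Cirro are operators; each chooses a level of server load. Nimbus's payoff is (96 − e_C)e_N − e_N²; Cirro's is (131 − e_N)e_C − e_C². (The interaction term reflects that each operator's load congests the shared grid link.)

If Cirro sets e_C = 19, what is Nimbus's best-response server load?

Expanding Nimbus's payoff: 96e_N − e_Ce_N − e_N².
∂π/∂e_N = 96 − e_C − 2e_N = 0, so e_N = 48 − 0.5e_C.
At e_C = 19: e_N = 48 − 0.5·19 = 38.5.

38.5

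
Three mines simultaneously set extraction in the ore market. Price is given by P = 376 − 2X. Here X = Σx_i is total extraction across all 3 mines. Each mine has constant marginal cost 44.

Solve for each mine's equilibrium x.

A representative mine's profit is π_i = x_i(376 − 2X) − 44x_i, with X = x_i + Σ_{j≠i} x_j.
First-order condition: 332 − 4x_i − 2Σ_{j≠i} x_j = 0.
Imposing symmetry (x_j = x for all j) turns Σ_{j≠i} x_j into 2x, so 332 = 8x and x = 41.5.

41.5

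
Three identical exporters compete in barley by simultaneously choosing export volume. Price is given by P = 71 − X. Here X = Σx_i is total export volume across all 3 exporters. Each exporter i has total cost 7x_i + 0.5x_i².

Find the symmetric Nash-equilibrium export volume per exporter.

A representative exporter's profit is π_i = x_i(71 − X) − 7x_i − 0.5x_i², with X = x_i + Σ_{j≠i} x_j.
First-order condition: 64 − 3x_i − Σ_{j≠i} x_j = 0.
Imposing symmetry (x_j = x for all j) turns Σ_{j≠i} x_j into 2x, so 64 = 5x and x = 12.8.

12.8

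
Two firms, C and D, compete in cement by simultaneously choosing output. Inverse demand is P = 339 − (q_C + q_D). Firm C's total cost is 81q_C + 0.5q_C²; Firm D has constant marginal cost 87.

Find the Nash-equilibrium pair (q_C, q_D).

52.8, 99.6

Firm C's profit: π = q_C(339 − (q_C + q_D)) − 81q_C − 0.5q_C².
∂π/∂q_C = 258 − 3q_C − q_D = 0, so q_C = 86 − (1/3)q_D.
For D: ∂π/∂q_D = 252 − 2q_D − q_C = 0 ⇒ q_D = 126 − 0.5q_C.
Solving the two reaction functions simultaneously: (1 − (−1/3)(−0.5))q_C = 86 − (1/3)·126, so (5/6)q_C = 44 and q_C = 52.8.
Then q_D = 126 − 0.5·52.8 = 99.6.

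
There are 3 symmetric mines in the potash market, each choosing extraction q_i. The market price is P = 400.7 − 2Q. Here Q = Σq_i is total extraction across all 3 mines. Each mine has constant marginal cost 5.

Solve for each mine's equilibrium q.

49.4625

A representative mine's profit is π_i = q_i(400.7 − 2Q) − 5q_i, with Q = q_i + Σ_{j≠i} q_j.
First-order condition: 395.7 − 4q_i − 2Σ_{j≠i} q_j = 0.
Imposing symmetry (q_j = q for all j) turns Σ_{j≠i} q_j into 2q, so 395.7 = 8q and q = 49.4625.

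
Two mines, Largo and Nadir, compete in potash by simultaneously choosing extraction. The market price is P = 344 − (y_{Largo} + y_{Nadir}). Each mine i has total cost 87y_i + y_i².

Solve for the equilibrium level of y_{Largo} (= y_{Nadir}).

Mine Largo's profit: π = y_{Largo}(344 − (y_{Largo} + y_{Nadir})) − 87y_{Largo} − y_{Largo}².
∂π/∂y_{Largo} = 257 − 4y_{Largo} − y_{Nadir} = 0, so y_{Largo} = 64.25 − 0.25y_{Nadir}.
The game is symmetric, so in equilibrium y_{Nadir} = y_{Largo}: the reaction function gives 1.25y_{Largo} = 64.25, hence y_{Largo} = 51.4.

51.4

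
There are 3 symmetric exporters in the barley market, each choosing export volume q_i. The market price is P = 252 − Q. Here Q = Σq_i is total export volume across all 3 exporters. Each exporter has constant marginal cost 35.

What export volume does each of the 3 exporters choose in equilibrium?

54.25

A representative exporter's profit is π_i = q_i(252 − Q) − 35q_i, with Q = q_i + Σ_{j≠i} q_j.
First-order condition: 217 − 2q_i − Σ_{j≠i} q_j = 0.
Imposing symmetry (q_j = q for all j) turns Σ_{j≠i} q_j into 2q, so 217 = 4q and q = 54.25.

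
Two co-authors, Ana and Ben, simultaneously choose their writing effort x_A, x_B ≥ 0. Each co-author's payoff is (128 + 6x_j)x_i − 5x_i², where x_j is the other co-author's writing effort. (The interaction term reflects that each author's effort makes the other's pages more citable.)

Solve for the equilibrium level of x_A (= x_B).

32

Ana's payoff is (128 + 6x_B)x_A − 5x_A².
∂π/∂x_A = 128 + 6x_B − 10x_A = 0, so x_A = 12.8 + 0.6x_B.
By symmetry x_B = x_A; substituting into the reaction function, 0.4x_A = 12.8 and x_A = 32.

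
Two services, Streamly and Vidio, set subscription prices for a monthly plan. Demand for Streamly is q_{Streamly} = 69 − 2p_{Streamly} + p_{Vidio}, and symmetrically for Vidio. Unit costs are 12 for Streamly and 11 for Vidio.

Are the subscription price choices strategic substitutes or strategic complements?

strategic complements

Streamly's profit: π = (p_{Streamly} − 12)(69 − 2p_{Streamly} + p_{Vidio}).
∂π/∂p_{Streamly} = 93 − 4p_{Streamly} + p_{Vidio} = 0 ⇒ p_{Streamly} = 23.25 + 0.25p_{Vidio}.
The best-response slope dp_{Streamly}/dp_{Vidio} = 0.25 > 0: the reaction function is upward-sloping, so the choices are strategic complements.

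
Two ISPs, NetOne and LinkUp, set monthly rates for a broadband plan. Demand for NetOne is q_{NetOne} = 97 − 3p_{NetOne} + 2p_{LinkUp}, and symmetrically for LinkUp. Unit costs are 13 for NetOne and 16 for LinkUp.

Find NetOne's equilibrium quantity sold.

64.6875

NetOne's profit: π = (p_{NetOne} − 13)(97 − 3p_{NetOne} + 2p_{LinkUp}).
∂π/∂p_{NetOne} = 136 − 6p_{NetOne} + 2p_{LinkUp} = 0 ⇒ p_{NetOne} = 68/3 + (1/3)p_{LinkUp}.
Similarly p_{LinkUp} = 145/6 + (1/3)p_{NetOne}.
Substituting the second reaction function into the first: p_{NetOne} = 68/3 + (1/3)(145/6 + (1/3)p_{NetOne}), which gives (8/9)p_{NetOne} = 553/18 ⇒ p_{NetOne} = 34.5625.
Then p_{LinkUp} = 145/6 + (1/3)·34.5625 = 35.6875.
q_{NetOne} = 97 − 3·34.5625 + 2·35.6875 = 64.6875.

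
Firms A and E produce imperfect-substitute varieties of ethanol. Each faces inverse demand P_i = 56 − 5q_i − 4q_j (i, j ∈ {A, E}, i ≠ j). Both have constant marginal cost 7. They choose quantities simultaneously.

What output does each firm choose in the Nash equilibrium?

Firm A's profit: π = q_A(56 − 5q_A − 4q_E) − 7q_A.
∂π/∂q_A = 49 − 10q_A − 4q_E = 0 ⇒ q_A = 4.9 − 0.4q_E.
By symmetry q_E = q_A; substituting into the reaction function, 1.4q_A = 4.9 and q_A = 3.5.

3.5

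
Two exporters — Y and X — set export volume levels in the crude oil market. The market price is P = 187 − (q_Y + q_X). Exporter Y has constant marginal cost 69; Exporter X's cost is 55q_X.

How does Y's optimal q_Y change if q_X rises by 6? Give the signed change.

-3

Exporter Y's profit: π = q_Y(187 − (q_Y + q_X)) − 69q_Y.
∂π/∂q_Y = 118 − 2q_Y − q_X = 0, so q_Y = 59 − 0.5q_X.
The reaction-function slope is −0.5, so a 6-unit rise in q_X moves q_Y by −0.5 × 6 = −3. Y's best response falls — the actions are strategic substitutes.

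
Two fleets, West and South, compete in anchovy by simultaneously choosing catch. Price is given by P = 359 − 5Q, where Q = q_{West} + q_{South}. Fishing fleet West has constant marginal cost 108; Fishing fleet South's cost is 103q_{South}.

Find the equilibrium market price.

Fishing fleet West's profit: π = q_{West}(359 − 5(q_{West} + q_{South})) − 108q_{West}.
∂π/∂q_{West} = 251 − 10q_{West} − 5q_{South} = 0, so q_{West} = 25.1 − 0.5q_{South}.
By the same steps for South: q_{South} = 25.6 − 0.5q_{West}.
Solving the two reaction functions simultaneously: (1 − (−0.5)(−0.5))q_{West} = 25.1 − 0.5·25.6, so 0.75q_{West} = 12.3 and q_{West} = 16.4.
Then q_{South} = 25.6 − 0.5·16.4 = 17.4.
Equilibrium price: P = 359 − 5·33.8 = 190.

190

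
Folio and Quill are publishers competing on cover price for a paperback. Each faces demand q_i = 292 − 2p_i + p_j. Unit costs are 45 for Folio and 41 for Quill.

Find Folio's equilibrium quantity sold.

163.6

Folio's profit: π = (p_{Folio} − 45)(292 − 2p_{Folio} + p_{Quill}).
∂π/∂p_{Folio} = 382 − 4p_{Folio} + p_{Quill} = 0 ⇒ p_{Folio} = 95.5 + 0.25p_{Quill}.
Similarly p_{Quill} = 93.5 + 0.25p_{Folio}.
Plugging p_{Quill} into Folio's best response: p_{Folio} = 95.5 + 0.25(93.5 + 0.25p_{Folio}) ⇒ 0.9375p_{Folio} = 118.875, so p_{Folio} = 126.8.
Then p_{Quill} = 93.5 + 0.25·126.8 = 125.2.
q_{Folio} = 292 − 2·126.8 + 125.2 = 163.6.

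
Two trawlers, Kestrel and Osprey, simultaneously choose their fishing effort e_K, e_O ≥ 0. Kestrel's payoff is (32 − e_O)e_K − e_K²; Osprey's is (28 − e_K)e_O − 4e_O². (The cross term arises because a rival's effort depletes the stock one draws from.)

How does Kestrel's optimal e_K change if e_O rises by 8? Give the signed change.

-4

Expanding Kestrel's payoff: 32e_K − e_Oe_K − e_K².
∂π/∂e_K = 32 − e_O − 2e_K = 0, so e_K = 16 − 0.5e_O.
The reaction-function slope is −0.5, so an 8-unit rise in e_O moves e_K by −0.5 × 8 = −4. Kestrel's best response falls — the actions are strategic substitutes.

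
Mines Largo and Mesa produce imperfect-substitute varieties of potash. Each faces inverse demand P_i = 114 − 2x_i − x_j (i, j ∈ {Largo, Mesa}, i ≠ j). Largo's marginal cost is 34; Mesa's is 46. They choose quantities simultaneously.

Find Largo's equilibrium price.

67.6

Mine Largo's profit: π = x_{Largo}(114 − 2x_{Largo} − x_{Mesa}) − 34x_{Largo}.
∂π/∂x_{Largo} = 80 − 4x_{Largo} − x_{Mesa} = 0 ⇒ x_{Largo} = 20 − 0.25x_{Mesa}.
Similarly x_{Mesa} = 17 − 0.25x_{Largo}.
Substituting the second reaction function into the first: x_{Largo} = 20 − 0.25(17 − 0.25x_{Largo}), which gives 0.9375x_{Largo} = 15.75 ⇒ x_{Largo} = 16.8.
Then x_{Mesa} = 17 − 0.25·16.8 = 12.8.
P_{Largo} = 114 − 2·16.8 − 12.8 = 67.6.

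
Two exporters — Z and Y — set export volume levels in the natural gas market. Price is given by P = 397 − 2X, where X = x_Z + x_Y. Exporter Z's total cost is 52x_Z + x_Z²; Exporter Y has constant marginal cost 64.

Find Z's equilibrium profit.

3823.47

Exporter Z's profit: π = x_Z(397 − 2(x_Z + x_Y)) − 52x_Z − x_Z².
∂π/∂x_Z = 345 − 6x_Z − 2x_Y = 0, so x_Z = 57.5 − (1/3)x_Y.
For Y: ∂π/∂x_Y = 333 − 4x_Y − 2x_Z = 0 ⇒ x_Y = 83.25 − 0.5x_Z.
Solving the two reaction functions simultaneously: (1 − (−1/3)(−0.5))x_Z = 57.5 − (1/3)·83.25, so (5/6)x_Z = 29.75 and x_Z = 35.7.
Then x_Y = 83.25 − 0.5·35.7 = 65.4.
Price P = 397 − 2·101.1 = 194.8.
Z's profit: (194.8 − 52)·35.7 − (35.7)² = 3823.47.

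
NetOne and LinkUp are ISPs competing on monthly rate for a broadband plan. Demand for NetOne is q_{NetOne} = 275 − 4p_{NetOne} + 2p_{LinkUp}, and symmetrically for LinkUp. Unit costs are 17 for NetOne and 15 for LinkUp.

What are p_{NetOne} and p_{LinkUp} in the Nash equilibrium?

56.9, 56.1

NetOne's profit: π = (p_{NetOne} − 17)(275 − 4p_{NetOne} + 2p_{LinkUp}).
∂π/∂p_{NetOne} = 343 − 8p_{NetOne} + 2p_{LinkUp} = 0 ⇒ p_{NetOne} = 42.875 + 0.25p_{LinkUp}.
Similarly p_{LinkUp} = 41.875 + 0.25p_{NetOne}.
Substituting the second reaction function into the first: p_{NetOne} = 42.875 + 0.25(41.875 + 0.25p_{NetOne}), which gives 0.9375p_{NetOne} = 1707/32 ⇒ p_{NetOne} = 56.9.
Then p_{LinkUp} = 41.875 + 0.25·56.9 = 56.1.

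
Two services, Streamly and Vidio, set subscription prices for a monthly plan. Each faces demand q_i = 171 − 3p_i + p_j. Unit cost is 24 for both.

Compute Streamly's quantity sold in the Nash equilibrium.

Streamly's profit: π = (p_{Streamly} − 24)(171 − 3p_{Streamly} + p_{Vidio}).
∂π/∂p_{Streamly} = 243 − 6p_{Streamly} + p_{Vidio} = 0 ⇒ p_{Streamly} = 40.5 + (1/6)p_{Vidio}.
By symmetry p_{Vidio} = p_{Streamly}; substituting into the reaction function, (5/6)p_{Streamly} = 40.5 and p_{Streamly} = 48.6.
q_{Streamly} = 171 − 3·48.6 + 48.6 = 73.8.

73.8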